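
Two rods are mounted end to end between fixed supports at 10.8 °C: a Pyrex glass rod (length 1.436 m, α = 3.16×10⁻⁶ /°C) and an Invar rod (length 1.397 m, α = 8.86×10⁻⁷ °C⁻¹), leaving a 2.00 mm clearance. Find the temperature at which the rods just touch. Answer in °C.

T = 357 °C

α₁L₁ = 4.53776×10⁻⁶ m/K, α₂L₂ = 1.237742×10⁻⁶ m/K → total 5.775502×10⁻⁶ m/K
ΔT = g/(α₁L₁+α₂L₂) = 2.00×10⁻³ / 5.775502×10⁻⁶ = 346.29 K
T = 10.8 + 346.29 = 357.09 °C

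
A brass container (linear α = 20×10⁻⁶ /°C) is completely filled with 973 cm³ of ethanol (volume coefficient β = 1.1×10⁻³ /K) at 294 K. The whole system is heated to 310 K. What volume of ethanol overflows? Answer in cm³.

The container also expands: β_container ≈ 3α = 6.0×10⁻⁵ /K
Net overflow = V₀(β_liq − 3α_cont)ΔT
β − 3α = 1.10×10⁻³ − 6.0×10⁻⁵ = 1.04×10⁻³ /K; ΔT = 16 K
ΔV = 973 × 1.04×10⁻³ × 16 = 16.2 cm³

16.2 cm³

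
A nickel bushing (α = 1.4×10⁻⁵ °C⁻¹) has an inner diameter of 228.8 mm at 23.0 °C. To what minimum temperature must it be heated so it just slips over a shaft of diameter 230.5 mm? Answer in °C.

T = 554 °C

Required Δd = 230.5 − 228.8 = 1.7 mm
Δd = αd₀ΔT ⇒ ΔT = Δd/(αd₀) = 1.7 / (1.4×10⁻⁵ × 228.8) = 530.72 K
T_min = 23.0 + 530.72 = 553.72 °C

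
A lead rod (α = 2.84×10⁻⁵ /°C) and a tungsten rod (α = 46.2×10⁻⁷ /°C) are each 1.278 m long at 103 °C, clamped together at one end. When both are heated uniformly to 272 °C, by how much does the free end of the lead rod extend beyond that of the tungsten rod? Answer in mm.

ΔT = 169 K
lead: ΔL = 2.84×10⁻⁵ × 1.278 m × 169 = 6.1339×10⁻³ m = 6.1339 mm
tungsten: ΔL = 46.2×10⁻⁷ × 1.278 m × 169 = 9.9784×10⁻⁴ m = 0.99784 mm
difference = 6.1339 − 0.99784 = 5.13606 mm

5.14 mm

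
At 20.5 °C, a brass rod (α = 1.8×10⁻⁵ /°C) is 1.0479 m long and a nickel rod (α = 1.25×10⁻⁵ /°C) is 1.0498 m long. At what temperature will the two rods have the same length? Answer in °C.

L₁(1 + α₁ΔT) = L₂(1 + α₂ΔT) ⇒ ΔT = (L₂ − L₁)/(α₁L₁ − α₂L₂)
L₂ − L₁ = 1.0498 − 1.0479 = 1.90×10⁻³ m
α₁L₁ − α₂L₂ = 1.8×10⁻⁵×1.0479 − 1.25×10⁻⁵×1.0498 = 5.7397×10⁻⁶ m/K
ΔT = 1.90×10⁻³ / 5.7397×10⁻⁶ = 331.028 K
T = 20.5 + 331.028 = 351.528 °C

T = 351.5 °C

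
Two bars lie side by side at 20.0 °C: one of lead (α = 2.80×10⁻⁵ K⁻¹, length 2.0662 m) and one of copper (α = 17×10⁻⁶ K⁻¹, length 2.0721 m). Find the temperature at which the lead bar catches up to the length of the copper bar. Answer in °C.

Equal length when α₁L₁ΔT − α₂L₂ΔT = L₂ − L₁ = 5.90×10⁻³ m
α₁L₁ = 5.78536×10⁻⁵, α₂L₂ = 3.52257×10⁻⁵ → Δ(αL) = 2.26279×10⁻⁵ m/K
ΔT = 5.90×10⁻³ / 2.26279×10⁻⁵ = 260.740 K, so T = 20.0 + 260.740 = 280.740 °C

T = 280.7 °C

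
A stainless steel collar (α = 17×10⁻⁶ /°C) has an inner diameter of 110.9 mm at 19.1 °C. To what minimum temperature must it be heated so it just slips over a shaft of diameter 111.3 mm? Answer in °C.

Required Δd = 111.3 − 110.9 = 0.4 mm
Δd = αd₀ΔT ⇒ ΔT = Δd/(αd₀) = 0.4 / (17×10⁻⁶ × 110.9) = 212.17 K
T_min = 19.1 + 212.17 = 231.27 °C

T = 231 °C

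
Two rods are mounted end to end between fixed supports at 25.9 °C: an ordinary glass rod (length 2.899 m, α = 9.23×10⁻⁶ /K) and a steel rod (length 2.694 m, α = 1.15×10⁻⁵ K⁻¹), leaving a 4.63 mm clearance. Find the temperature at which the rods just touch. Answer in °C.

α₁L₁ = 2.675777×10⁻⁵ m/K, α₂L₂ = 3.0981×10⁻⁵ m/K → total 5.773877×10⁻⁵ m/K
ΔT = g/(α₁L₁+α₂L₂) = 4.63×10⁻³ / 5.773877×10⁻⁵ = 80.19 K
T = 25.9 + 80.19 = 106.09 °C

T = 106 °C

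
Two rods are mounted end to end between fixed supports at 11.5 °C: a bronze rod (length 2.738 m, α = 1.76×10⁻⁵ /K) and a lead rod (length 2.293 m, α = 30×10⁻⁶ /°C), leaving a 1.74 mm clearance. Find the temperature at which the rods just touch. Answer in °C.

T = 26.4 °C

Gap closes when ΔL₁ + ΔL₂ = 1.74 mm = 1.74×10⁻³ m
(α₁L₁ + α₂L₂)ΔT = g
α₁L₁ + α₂L₂ = 1.76×10⁻⁵×2.738 + 30×10⁻⁶×2.293 = 1.169788×10⁻⁴ m/K
ΔT = 1.74×10⁻³ / 1.169788×10⁻⁴ = 14.874 K
T = 11.5 + 14.874 = 26.374 °C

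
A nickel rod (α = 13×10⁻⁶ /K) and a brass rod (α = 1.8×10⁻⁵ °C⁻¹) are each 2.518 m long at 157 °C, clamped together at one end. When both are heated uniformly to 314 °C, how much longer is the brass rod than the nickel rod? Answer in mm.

ΔT = 157 K
nickel: ΔL = 13×10⁻⁶ × 2.518 m × 157 = 5.1392×10⁻³ m = 5.1392 mm
brass: ΔL = 1.8×10⁻⁵ × 2.518 m × 157 = 7.1159×10⁻³ m = 7.1159 mm
difference = 7.1159 − 5.1392 = 1.9767 mm

1.98 mm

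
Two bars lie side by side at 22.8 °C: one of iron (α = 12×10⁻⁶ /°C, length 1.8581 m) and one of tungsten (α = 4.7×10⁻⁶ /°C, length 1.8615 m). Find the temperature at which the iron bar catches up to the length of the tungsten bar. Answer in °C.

Equal length when α₁L₁ΔT − α₂L₂ΔT = L₂ − L₁ = 3.40×10⁻³ m
α₁L₁ = 2.22972×10⁻⁵, α₂L₂ = 8.74905×10⁻⁶ → Δ(αL) = 1.354815×10⁻⁵ m/K
ΔT = 3.40×10⁻³ / 1.354815×10⁻⁵ = 250.957 K, so T = 22.8 + 250.957 = 273.757 °C

T = 273.8 °C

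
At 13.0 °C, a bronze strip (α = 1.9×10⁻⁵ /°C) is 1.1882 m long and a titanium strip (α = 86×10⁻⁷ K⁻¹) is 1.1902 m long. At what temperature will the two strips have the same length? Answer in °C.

L₁(1 + α₁ΔT) = L₂(1 + α₂ΔT) ⇒ ΔT = (L₂ − L₁)/(α₁L₁ − α₂L₂)
L₂ − L₁ = 1.1902 − 1.1882 = 2.00×10⁻³ m
α₁L₁ − α₂L₂ = 1.9×10⁻⁵×1.1882 − 86×10⁻⁷×1.1902 = 1.234008×10⁻⁵ m/K
ΔT = 2.00×10⁻³ / 1.234008×10⁻⁵ = 162.074 K
T = 13.0 + 162.074 = 175.074 °C

T = 175.1 °C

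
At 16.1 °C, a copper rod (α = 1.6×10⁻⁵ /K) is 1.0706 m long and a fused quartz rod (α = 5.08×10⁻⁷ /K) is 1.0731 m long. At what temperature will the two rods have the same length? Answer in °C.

L₁(1 + α₁ΔT) = L₂(1 + α₂ΔT) ⇒ ΔT = (L₂ − L₁)/(α₁L₁ − α₂L₂)
L₂ − L₁ = 1.0731 − 1.0706 = 2.50×10⁻³ m
α₁L₁ − α₂L₂ = 1.6×10⁻⁵×1.0706 − 5.08×10⁻⁷×1.0731 = 1.65844652×10⁻⁵ m/K
ΔT = 2.50×10⁻³ / 1.65844652×10⁻⁵ = 150.743 K
T = 16.1 + 150.743 = 166.843 °C

T = 166.8 °C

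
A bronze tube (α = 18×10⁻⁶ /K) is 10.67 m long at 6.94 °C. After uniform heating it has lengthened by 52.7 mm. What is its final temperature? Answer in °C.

T = 281 °C

ΔL = αL₀ΔT ⇒ ΔT = ΔL / (αL₀)
ΔT = 52.7×10⁻³ m / (18×10⁻⁶ × 10.67 m) = 274.39 K
T = 6.94 + 274.39 = 281.33 °C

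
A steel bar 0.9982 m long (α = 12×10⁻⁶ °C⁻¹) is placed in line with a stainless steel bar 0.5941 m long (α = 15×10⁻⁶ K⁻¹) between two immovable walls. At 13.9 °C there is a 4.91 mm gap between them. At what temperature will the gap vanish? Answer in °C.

T = 249 °C

α₁L₁ = 1.19784×10⁻⁵ m/K, α₂L₂ = 8.9115×10⁻⁶ m/K → total 2.08899×10⁻⁵ m/K
ΔT = g/(α₁L₁+α₂L₂) = 4.91×10⁻³ / 2.08899×10⁻⁵ = 235.04 K
T = 13.9 + 235.04 = 248.94 °C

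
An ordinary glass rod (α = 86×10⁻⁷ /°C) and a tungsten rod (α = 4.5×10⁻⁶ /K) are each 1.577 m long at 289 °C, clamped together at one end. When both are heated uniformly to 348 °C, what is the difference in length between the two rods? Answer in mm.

ΔT = 59 K
ordinary glass: ΔL = 86×10⁻⁷ × 1.577 m × 59 = 8.0017×10⁻⁴ m = 0.80017 mm
tungsten: ΔL = 4.5×10⁻⁶ × 1.577 m × 59 = 4.1869×10⁻⁴ m = 0.41869 mm
difference = 0.80017 − 0.41869 = 0.38148 mm

0.381 mm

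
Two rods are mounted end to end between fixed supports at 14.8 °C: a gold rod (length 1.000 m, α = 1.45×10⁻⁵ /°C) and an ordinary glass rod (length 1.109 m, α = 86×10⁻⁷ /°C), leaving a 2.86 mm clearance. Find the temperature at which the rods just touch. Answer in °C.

α₁L₁ = 1.450×10⁻⁵ m/K, α₂L₂ = 9.5374×10⁻⁶ m/K → total 2.40374×10⁻⁵ m/K
ΔT = g/(α₁L₁+α₂L₂) = 2.86×10⁻³ / 2.40374×10⁻⁵ = 118.98 K
T = 14.8 + 118.98 = 133.78 °C

T = 134 °C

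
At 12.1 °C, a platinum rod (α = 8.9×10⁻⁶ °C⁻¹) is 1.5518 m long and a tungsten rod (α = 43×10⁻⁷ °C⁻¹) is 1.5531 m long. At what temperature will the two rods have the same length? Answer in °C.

L₁(1 + α₁ΔT) = L₂(1 + α₂ΔT) ⇒ ΔT = (L₂ − L₁)/(α₁L₁ − α₂L₂)
L₂ − L₁ = 1.5531 − 1.5518 = 1.30×10⁻³ m
α₁L₁ − α₂L₂ = 8.9×10⁻⁶×1.5518 − 43×10⁻⁷×1.5531 = 7.13269×10⁻⁶ m/K
ΔT = 1.30×10⁻³ / 7.13269×10⁻⁶ = 182.259 K
T = 12.1 + 182.259 = 194.359 °C

T = 194.4 °C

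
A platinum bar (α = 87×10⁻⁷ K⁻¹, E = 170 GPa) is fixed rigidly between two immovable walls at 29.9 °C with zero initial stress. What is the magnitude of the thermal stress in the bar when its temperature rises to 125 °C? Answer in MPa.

Fully constrained: the free strain ε = αΔT is blocked, so σ = Eε = EαΔT.
|ΔT| = 95.1 K
σ = 170×10⁹ × 87×10⁻⁷ × 95.1 = 1.41×10⁸ Pa

σ = 141 MPa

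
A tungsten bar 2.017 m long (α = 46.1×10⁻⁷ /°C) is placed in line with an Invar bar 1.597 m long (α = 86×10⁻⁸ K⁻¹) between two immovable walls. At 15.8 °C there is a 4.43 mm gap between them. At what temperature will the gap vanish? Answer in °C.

T = 431 °C

α₁L₁ = 9.29837×10⁻⁶ m/K, α₂L₂ = 1.37342×10⁻⁶ m/K → total 1.067179×10⁻⁵ m/K
ΔT = g/(α₁L₁+α₂L₂) = 4.43×10⁻³ / 1.067179×10⁻⁵ = 415.11 K
T = 15.8 + 415.11 = 430.91 °C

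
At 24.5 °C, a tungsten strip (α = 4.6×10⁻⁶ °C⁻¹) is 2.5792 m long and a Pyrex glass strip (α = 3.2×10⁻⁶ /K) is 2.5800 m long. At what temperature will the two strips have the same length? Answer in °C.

T = 246.2 °C

Equal length when α₁L₁ΔT − α₂L₂ΔT = L₂ − L₁ = 8.00×10⁻⁴ m
α₁L₁ = 1.186432×10⁻⁵, α₂L₂ = 8.256×10⁻⁶ → Δ(αL) = 3.60832×10⁻⁶ m/K
ΔT = 8.00×10⁻⁴ / 3.60832×10⁻⁶ = 221.710 K, so T = 24.5 + 221.710 = 246.210 °C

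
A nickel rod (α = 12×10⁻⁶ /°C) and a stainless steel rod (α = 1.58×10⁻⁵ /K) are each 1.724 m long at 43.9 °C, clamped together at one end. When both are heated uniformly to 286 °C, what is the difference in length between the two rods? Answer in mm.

ΔT = 242.1 K
nickel: ΔL = 12×10⁻⁶ × 1.724 m × 242.1 = 5.0086×10⁻³ m = 5.0086 mm
stainless steel: ΔL = 1.58×10⁻⁵ × 1.724 m × 242.1 = 6.5946×10⁻³ m = 6.5946 mm
difference = 6.5946 − 5.0086 = 1.5860 mm

1.59 mm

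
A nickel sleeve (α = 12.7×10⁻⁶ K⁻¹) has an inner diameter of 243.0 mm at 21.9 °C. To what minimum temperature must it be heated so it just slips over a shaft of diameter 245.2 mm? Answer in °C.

Required Δd = 245.2 − 243.0 = 2.2 mm
Δd = αd₀ΔT ⇒ ΔT = Δd/(αd₀) = 2.2 / (12.7×10⁻⁶ × 243.0) = 712.87 K
T_min = 21.9 + 712.87 = 734.77 °C

T = 735 °C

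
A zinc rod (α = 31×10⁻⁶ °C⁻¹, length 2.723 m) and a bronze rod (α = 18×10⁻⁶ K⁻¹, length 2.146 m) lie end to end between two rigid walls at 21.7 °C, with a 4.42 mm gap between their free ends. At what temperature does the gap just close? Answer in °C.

T = 57.6 °C

Gap closes when ΔL₁ + ΔL₂ = 4.42 mm = 4.42×10⁻³ m
(α₁L₁ + α₂L₂)ΔT = g
α₁L₁ + α₂L₂ = 31×10⁻⁶×2.723 + 18×10⁻⁶×2.146 = 1.23041×10⁻⁴ m/K
ΔT = 4.42×10⁻³ / 1.23041×10⁻⁴ = 35.923 K
T = 21.7 + 35.923 = 57.623 °C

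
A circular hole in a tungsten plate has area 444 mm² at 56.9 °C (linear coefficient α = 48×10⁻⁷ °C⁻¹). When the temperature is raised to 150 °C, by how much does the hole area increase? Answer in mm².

ΔA = 0.397 mm²

Area coefficient ≈ 2α; |ΔT| = 93.1 K
ΔA = 2αA₀ΔT = 2(48×10⁻⁷)(444)(93.1) = 0.397 mm²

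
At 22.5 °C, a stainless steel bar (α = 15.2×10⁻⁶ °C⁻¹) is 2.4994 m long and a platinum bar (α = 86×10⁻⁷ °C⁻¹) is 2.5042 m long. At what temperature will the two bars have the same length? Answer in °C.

Equal length when α₁L₁ΔT − α₂L₂ΔT = L₂ − L₁ = 4.80×10⁻³ m
α₁L₁ = 3.799088×10⁻⁵, α₂L₂ = 2.153612×10⁻⁵ → Δ(αL) = 1.645476×10⁻⁵ m/K
ΔT = 4.80×10⁻³ / 1.645476×10⁻⁵ = 291.709 K, so T = 22.5 + 291.709 = 314.209 °C

T = 314.2 °C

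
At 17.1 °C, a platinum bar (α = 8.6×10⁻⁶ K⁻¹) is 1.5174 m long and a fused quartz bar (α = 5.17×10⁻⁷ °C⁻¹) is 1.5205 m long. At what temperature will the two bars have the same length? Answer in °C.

L₁(1 + α₁ΔT) = L₂(1 + α₂ΔT) ⇒ ΔT = (L₂ − L₁)/(α₁L₁ − α₂L₂)
L₂ − L₁ = 1.5205 − 1.5174 = 3.10×10⁻³ m
α₁L₁ − α₂L₂ = 8.6×10⁻⁶×1.5174 − 5.17×10⁻⁷×1.5205 = 1.22635415×10⁻⁵ m/K
ΔT = 3.10×10⁻³ / 1.22635415×10⁻⁵ = 252.782 K
T = 17.1 + 252.782 = 269.882 °C

T = 269.9 °C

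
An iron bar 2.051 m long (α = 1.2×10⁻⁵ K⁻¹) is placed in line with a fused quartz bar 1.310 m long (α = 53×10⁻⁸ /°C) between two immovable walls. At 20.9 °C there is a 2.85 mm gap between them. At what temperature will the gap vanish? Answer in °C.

Gap closes when ΔL₁ + ΔL₂ = 2.85 mm = 2.85×10⁻³ m
(α₁L₁ + α₂L₂)ΔT = g
α₁L₁ + α₂L₂ = 1.2×10⁻⁵×2.051 + 53×10⁻⁸×1.310 = 2.53063×10⁻⁵ m/K
ΔT = 2.85×10⁻³ / 2.53063×10⁻⁵ = 112.62 K
T = 20.9 + 112.62 = 133.52 °C

T = 134 °C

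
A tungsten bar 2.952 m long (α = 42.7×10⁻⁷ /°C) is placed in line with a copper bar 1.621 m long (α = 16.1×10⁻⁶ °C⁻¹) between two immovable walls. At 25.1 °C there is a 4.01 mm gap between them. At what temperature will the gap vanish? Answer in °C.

α₁L₁ = 1.260504×10⁻⁵ m/K, α₂L₂ = 2.60981×10⁻⁵ m/K → total 3.870314×10⁻⁵ m/K
ΔT = g/(α₁L₁+α₂L₂) = 4.01×10⁻³ / 3.870314×10⁻⁵ = 103.61 K
T = 25.1 + 103.61 = 128.71 °C

T = 129 °C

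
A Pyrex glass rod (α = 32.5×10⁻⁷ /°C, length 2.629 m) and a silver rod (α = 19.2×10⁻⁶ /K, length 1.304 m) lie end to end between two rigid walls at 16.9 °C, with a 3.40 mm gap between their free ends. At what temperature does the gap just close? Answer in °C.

T = 118 °C

α₁L₁ = 8.54425×10⁻⁶ m/K, α₂L₂ = 2.50368×10⁻⁵ m/K → total 3.358105×10⁻⁵ m/K
ΔT = g/(α₁L₁+α₂L₂) = 3.40×10⁻³ / 3.358105×10⁻⁵ = 101.25 K
T = 16.9 + 101.25 = 118.15 °C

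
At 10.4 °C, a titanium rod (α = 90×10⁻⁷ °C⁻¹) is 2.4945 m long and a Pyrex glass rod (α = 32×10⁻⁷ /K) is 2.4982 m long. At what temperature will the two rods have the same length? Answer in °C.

Equal length when α₁L₁ΔT − α₂L₂ΔT = L₂ − L₁ = 3.70×10⁻³ m
α₁L₁ = 2.24505×10⁻⁵, α₂L₂ = 7.99424×10⁻⁶ → Δ(αL) = 1.445626×10⁻⁵ m/K
ΔT = 3.70×10⁻³ / 1.445626×10⁻⁵ = 255.944 K, so T = 10.4 + 255.944 = 266.344 °C

T = 266.3 °C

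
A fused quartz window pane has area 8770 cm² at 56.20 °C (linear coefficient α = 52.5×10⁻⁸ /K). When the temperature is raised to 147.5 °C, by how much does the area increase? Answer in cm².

Area coefficient ≈ 2α; |ΔT| = 91.30 K
ΔA = 2αA₀ΔT = 2(52.5×10⁻⁸)(8770)(91.30) = 0.841 cm²

ΔA = 0.841 cm²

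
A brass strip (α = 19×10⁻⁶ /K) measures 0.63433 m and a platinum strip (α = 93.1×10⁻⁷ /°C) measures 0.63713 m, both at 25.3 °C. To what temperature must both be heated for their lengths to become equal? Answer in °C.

T = 482.8 °C

Equal length when α₁L₁ΔT − α₂L₂ΔT = L₂ − L₁ = 2.80×10⁻³ m
α₁L₁ = 1.205227×10⁻⁵, α₂L₂ = 5.9316803×10⁻⁶ → Δ(αL) = 6.1205897×10⁻⁶ m/K
ΔT = 2.80×10⁻³ / 6.1205897×10⁻⁶ = 457.472 K, so T = 25.3 + 457.472 = 482.772 °C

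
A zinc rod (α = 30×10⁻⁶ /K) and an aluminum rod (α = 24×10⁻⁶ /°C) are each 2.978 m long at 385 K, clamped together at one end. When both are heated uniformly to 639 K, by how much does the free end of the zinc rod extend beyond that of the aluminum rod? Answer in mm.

ΔT = 254 K
zinc: ΔL = 30×10⁻⁶ × 2.978 m × 254 = 2.2692×10⁻² m = 22.692 mm
aluminum: ΔL = 24×10⁻⁶ × 2.978 m × 254 = 1.8154×10⁻² m = 18.154 mm
difference = 22.692 − 18.154 = 4.538 mm

4.54 mm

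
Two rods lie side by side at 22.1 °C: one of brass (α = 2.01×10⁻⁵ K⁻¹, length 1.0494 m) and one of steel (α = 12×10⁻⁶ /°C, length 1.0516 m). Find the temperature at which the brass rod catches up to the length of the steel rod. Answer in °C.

L₁(1 + α₁ΔT) = L₂(1 + α₂ΔT) ⇒ ΔT = (L₂ − L₁)/(α₁L₁ − α₂L₂)
L₂ − L₁ = 1.0516 − 1.0494 = 2.20×10⁻³ m
α₁L₁ − α₂L₂ = 2.01×10⁻⁵×1.0494 − 12×10⁻⁶×1.0516 = 8.47374×10⁻⁶ m/K
ΔT = 2.20×10⁻³ / 8.47374×10⁻⁶ = 259.626 K
T = 22.1 + 259.626 = 281.726 °C

T = 281.7 °C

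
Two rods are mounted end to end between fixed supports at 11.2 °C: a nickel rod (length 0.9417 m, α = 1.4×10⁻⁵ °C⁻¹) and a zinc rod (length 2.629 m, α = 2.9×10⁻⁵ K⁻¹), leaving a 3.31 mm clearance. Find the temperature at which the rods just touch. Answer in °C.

Gap closes when ΔL₁ + ΔL₂ = 3.31 mm = 3.31×10⁻³ m
(α₁L₁ + α₂L₂)ΔT = g
α₁L₁ + α₂L₂ = 1.4×10⁻⁵×0.9417 + 2.9×10⁻⁵×2.629 = 8.94248×10⁻⁵ m/K
ΔT = 3.31×10⁻³ / 8.94248×10⁻⁵ = 37.014 K
T = 11.2 + 37.014 = 48.214 °C

T = 48.2 °C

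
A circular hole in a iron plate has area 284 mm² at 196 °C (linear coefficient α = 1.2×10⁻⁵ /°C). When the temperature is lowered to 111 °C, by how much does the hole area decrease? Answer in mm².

ΔA = 0.579 mm²

Area coefficient ≈ 2α; |ΔT| = 85 K
ΔA = 2αA₀ΔT = 2(1.2×10⁻⁵)(284)(85) = 0.579 mm²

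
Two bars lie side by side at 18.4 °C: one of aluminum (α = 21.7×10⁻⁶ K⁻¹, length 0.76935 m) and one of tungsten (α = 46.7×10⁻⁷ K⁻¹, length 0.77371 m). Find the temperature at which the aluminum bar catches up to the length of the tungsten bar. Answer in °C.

T = 351.7 °C

L₁(1 + α₁ΔT) = L₂(1 + α₂ΔT) ⇒ ΔT = (L₂ − L₁)/(α₁L₁ − α₂L₂)
L₂ − L₁ = 0.77371 − 0.76935 = 4.36×10⁻³ m
α₁L₁ − α₂L₂ = 21.7×10⁻⁶×0.76935 − 46.7×10⁻⁷×0.77371 = 1.30816693×10⁻⁵ m/K
ΔT = 4.36×10⁻³ / 1.30816693×10⁻⁵ = 333.291 K
T = 18.4 + 333.291 = 351.691 °C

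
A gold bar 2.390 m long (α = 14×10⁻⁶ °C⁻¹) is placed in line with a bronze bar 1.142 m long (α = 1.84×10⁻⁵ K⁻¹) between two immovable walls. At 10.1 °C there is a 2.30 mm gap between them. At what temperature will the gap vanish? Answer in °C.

α₁L₁ = 3.346×10⁻⁵ m/K, α₂L₂ = 2.10128×10⁻⁵ m/K → total 5.44728×10⁻⁵ m/K
ΔT = g/(α₁L₁+α₂L₂) = 2.30×10⁻³ / 5.44728×10⁻⁵ = 42.223 K
T = 10.1 + 42.223 = 52.323 °C

T = 52.3 °C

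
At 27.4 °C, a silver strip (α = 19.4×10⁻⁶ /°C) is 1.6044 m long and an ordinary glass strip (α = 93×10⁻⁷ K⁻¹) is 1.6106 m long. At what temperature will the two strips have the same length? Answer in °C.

T = 411.4 °C

L₁(1 + α₁ΔT) = L₂(1 + α₂ΔT) ⇒ ΔT = (L₂ − L₁)/(α₁L₁ − α₂L₂)
L₂ − L₁ = 1.6106 − 1.6044 = 6.20×10⁻³ m
α₁L₁ − α₂L₂ = 19.4×10⁻⁶×1.6044 − 93×10⁻⁷×1.6106 = 1.614678×10⁻⁵ m/K
ΔT = 6.20×10⁻³ / 1.614678×10⁻⁵ = 383.977 K
T = 27.4 + 383.977 = 411.377 °C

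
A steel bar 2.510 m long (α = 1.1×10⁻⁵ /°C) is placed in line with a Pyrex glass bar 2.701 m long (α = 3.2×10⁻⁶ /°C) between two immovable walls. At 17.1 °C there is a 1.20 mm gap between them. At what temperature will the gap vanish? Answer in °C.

T = 50.2 °C

Gap closes when ΔL₁ + ΔL₂ = 1.20 mm = 1.20×10⁻³ m
(α₁L₁ + α₂L₂)ΔT = g
α₁L₁ + α₂L₂ = 1.1×10⁻⁵×2.510 + 3.2×10⁻⁶×2.701 = 3.62532×10⁻⁵ m/K
ΔT = 1.20×10⁻³ / 3.62532×10⁻⁵ = 33.101 K
T = 17.1 + 33.101 = 50.201 °C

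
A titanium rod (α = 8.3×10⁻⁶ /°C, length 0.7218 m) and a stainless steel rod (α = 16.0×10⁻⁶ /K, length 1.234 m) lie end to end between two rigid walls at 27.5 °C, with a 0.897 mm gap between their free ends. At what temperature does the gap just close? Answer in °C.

T = 62.4 °C

α₁L₁ = 5.99094×10⁻⁶ m/K, α₂L₂ = 1.9744×10⁻⁵ m/K → total 2.573494×10⁻⁵ m/K
ΔT = g/(α₁L₁+α₂L₂) = 8.97×10⁻⁴ / 2.573494×10⁻⁵ = 34.855 K
T = 27.5 + 34.855 = 62.355 °C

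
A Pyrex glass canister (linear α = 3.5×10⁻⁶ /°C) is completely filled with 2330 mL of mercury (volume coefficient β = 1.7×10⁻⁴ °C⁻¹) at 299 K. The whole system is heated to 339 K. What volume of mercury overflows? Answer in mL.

14.9 mL

The canister also expands: β_container ≈ 3α = 1.05×10⁻⁵ /K
Net overflow = V₀(β_liq − 3α_cont)ΔT
β − 3α = 1.70×10⁻⁴ − 1.05×10⁻⁵ = 1.595×10⁻⁴ /K; ΔT = 40 K
ΔV = 2330 × 1.595×10⁻⁴ × 40 = 14.9 mL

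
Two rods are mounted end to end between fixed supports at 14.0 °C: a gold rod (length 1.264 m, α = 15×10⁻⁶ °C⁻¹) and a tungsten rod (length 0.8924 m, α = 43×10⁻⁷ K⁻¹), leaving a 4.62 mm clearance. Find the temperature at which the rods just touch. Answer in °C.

Gap closes when ΔL₁ + ΔL₂ = 4.62 mm = 4.62×10⁻³ m
(α₁L₁ + α₂L₂)ΔT = g
α₁L₁ + α₂L₂ = 15×10⁻⁶×1.264 + 43×10⁻⁷×0.8924 = 2.279732×10⁻⁵ m/K
ΔT = 4.62×10⁻³ / 2.279732×10⁻⁵ = 202.66 K
T = 14.0 + 202.66 = 216.66 °C

T = 217 °C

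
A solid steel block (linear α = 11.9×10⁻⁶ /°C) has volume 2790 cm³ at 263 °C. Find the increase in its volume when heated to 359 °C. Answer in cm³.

Isotropic solid: β ≈ 3α = 3.6×10⁻⁵ /K; ΔT = 96 K
ΔV = 3αV₀ΔT = 3(11.9×10⁻⁶)(2790)(96) = 9.56 cm³

ΔV = 9.56 cm³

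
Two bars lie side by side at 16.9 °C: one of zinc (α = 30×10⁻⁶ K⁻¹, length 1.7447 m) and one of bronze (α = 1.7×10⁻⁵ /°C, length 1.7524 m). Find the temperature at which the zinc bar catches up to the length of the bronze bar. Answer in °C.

L₁(1 + α₁ΔT) = L₂(1 + α₂ΔT) ⇒ ΔT = (L₂ − L₁)/(α₁L₁ − α₂L₂)
L₂ − L₁ = 1.7524 − 1.7447 = 7.70×10⁻³ m
α₁L₁ − α₂L₂ = 30×10⁻⁶×1.7447 − 1.7×10⁻⁵×1.7524 = 2.25502×10⁻⁵ m/K
ΔT = 7.70×10⁻³ / 2.25502×10⁻⁵ = 341.460 K
T = 16.9 + 341.460 = 358.360 °C

T = 358.4 °C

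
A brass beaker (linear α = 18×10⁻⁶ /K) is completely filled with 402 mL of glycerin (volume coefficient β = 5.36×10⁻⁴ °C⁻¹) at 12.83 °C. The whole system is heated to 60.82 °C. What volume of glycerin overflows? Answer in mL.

9.30 mL

The beaker also expands: β_container ≈ 3α = 5.4×10⁻⁵ /K
Net overflow = V₀(β_liq − 3α_cont)ΔT
β − 3α = 5.36×10⁻⁴ − 5.4×10⁻⁵ = 4.82×10⁻⁴ /K; ΔT = 47.99 K
ΔV = 402 × 4.82×10⁻⁴ × 47.99 = 9.30 mL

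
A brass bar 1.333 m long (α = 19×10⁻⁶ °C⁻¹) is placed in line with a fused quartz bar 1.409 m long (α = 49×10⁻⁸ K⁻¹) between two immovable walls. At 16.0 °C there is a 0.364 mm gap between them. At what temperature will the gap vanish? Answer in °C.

Gap closes when ΔL₁ + ΔL₂ = 0.364 mm = 3.64×10⁻⁴ m
(α₁L₁ + α₂L₂)ΔT = g
α₁L₁ + α₂L₂ = 19×10⁻⁶×1.333 + 49×10⁻⁸×1.409 = 2.601741×10⁻⁵ m/K
ΔT = 3.64×10⁻⁴ / 2.601741×10⁻⁵ = 13.991 K
T = 16.0 + 13.991 = 29.991 °C

T = 30.0 °C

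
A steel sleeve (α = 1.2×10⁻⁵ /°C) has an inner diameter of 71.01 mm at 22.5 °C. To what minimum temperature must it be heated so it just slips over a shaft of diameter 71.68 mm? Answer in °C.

T = 809 °C

Required Δd = 71.68 − 71.01 = 0.67 mm
Δd = αd₀ΔT ⇒ ΔT = Δd/(αd₀) = 0.67 / (1.2×10⁻⁵ × 71.01) = 786.27 K
T_min = 22.5 + 786.27 = 808.77 °C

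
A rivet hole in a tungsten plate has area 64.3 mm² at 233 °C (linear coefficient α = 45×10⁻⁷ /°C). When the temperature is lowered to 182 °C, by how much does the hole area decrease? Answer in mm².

Area coefficient ≈ 2α; |ΔT| = 51 K
ΔA = 2αA₀ΔT = 2(45×10⁻⁷)(64.3)(51) = 0.0295 mm²

ΔA = 0.0295 mm²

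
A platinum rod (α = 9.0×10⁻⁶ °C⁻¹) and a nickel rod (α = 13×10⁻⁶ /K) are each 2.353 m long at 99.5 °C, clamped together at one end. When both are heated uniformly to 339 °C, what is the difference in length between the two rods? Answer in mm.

ΔT = 239.5 K
platinum: ΔL = 9.0×10⁻⁶ × 2.353 m × 239.5 = 5.0719×10⁻³ m = 5.0719 mm
nickel: ΔL = 13×10⁻⁶ × 2.353 m × 239.5 = 7.3261×10⁻³ m = 7.3261 mm
difference = 7.3261 − 5.0719 = 2.2542 mm

2.25 mm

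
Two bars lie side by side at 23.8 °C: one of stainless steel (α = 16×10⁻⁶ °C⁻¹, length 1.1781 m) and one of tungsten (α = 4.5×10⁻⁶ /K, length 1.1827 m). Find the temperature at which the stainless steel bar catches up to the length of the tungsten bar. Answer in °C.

T = 363.8 °C

Equal length when α₁L₁ΔT − α₂L₂ΔT = L₂ − L₁ = 4.60×10⁻³ m
α₁L₁ = 1.88496×10⁻⁵, α₂L₂ = 5.32215×10⁻⁶ → Δ(αL) = 1.352745×10⁻⁵ m/K
ΔT = 4.60×10⁻³ / 1.352745×10⁻⁵ = 340.049 K, so T = 23.8 + 340.049 = 363.849 °C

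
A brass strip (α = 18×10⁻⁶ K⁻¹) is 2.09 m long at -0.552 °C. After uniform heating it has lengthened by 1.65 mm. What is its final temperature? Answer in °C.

T = 43.3 °C

ΔL = αL₀ΔT ⇒ ΔT = ΔL / (αL₀)
ΔT = 1.65×10⁻³ m / (18×10⁻⁶ × 2.09 m) = 43.860 K
T = -0.552 + 43.860 = 43.308 °C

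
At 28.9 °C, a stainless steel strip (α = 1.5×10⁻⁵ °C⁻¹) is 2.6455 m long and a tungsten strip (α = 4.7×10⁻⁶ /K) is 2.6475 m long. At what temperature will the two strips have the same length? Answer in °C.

Equal length when α₁L₁ΔT − α₂L₂ΔT = L₂ − L₁ = 2.00×10⁻³ m
α₁L₁ = 3.96825×10⁻⁵, α₂L₂ = 1.244325×10⁻⁵ → Δ(αL) = 2.723925×10⁻⁵ m/K
ΔT = 2.00×10⁻³ / 2.723925×10⁻⁵ = 73.423 K, so T = 28.9 + 73.423 = 102.323 °C

T = 102.3 °C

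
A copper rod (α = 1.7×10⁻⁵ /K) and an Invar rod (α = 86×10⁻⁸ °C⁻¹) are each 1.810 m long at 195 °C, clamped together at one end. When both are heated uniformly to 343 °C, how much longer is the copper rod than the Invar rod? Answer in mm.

ΔT = 148 K
copper: ΔL = 1.7×10⁻⁵ × 1.810 m × 148 = 4.5540×10⁻³ m = 4.5540 mm
Invar: ΔL = 86×10⁻⁸ × 1.810 m × 148 = 2.3038×10⁻⁴ m = 0.23038 mm
difference = 4.5540 − 0.23038 = 4.32362 mm

4.32 mm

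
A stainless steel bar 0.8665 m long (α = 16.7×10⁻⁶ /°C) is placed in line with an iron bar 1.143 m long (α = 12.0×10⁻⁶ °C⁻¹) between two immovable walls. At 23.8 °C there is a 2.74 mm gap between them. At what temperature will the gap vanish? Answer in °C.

α₁L₁ = 1.447055×10⁻⁵ m/K, α₂L₂ = 1.3716×10⁻⁵ m/K → total 2.818655×10⁻⁵ m/K
ΔT = g/(α₁L₁+α₂L₂) = 2.74×10⁻³ / 2.818655×10⁻⁵ = 97.21 K
T = 23.8 + 97.21 = 121.01 °C

T = 121 °C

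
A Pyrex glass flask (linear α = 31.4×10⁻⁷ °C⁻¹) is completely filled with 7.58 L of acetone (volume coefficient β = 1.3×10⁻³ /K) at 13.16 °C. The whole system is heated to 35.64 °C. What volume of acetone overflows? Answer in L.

0.220 L

The flask also expands: β_container ≈ 3α = 9.42×10⁻⁶ /K
Net overflow = V₀(β_liq − 3α_cont)ΔT
β − 3α = 1.30×10⁻³ − 9.42×10⁻⁶ = 1.29058×10⁻³ /K; ΔT = 22.48 K
ΔV = 7.58 × 1.29058×10⁻³ × 22.48 = 0.220 L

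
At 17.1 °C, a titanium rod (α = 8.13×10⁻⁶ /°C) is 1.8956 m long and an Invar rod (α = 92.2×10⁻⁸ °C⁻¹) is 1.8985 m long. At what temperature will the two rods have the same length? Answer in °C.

Equal length when α₁L₁ΔT − α₂L₂ΔT = L₂ − L₁ = 2.90×10⁻³ m
α₁L₁ = 1.5411228×10⁻⁵, α₂L₂ = 1.750417×10⁻⁶ → Δ(αL) = 1.3660811×10⁻⁵ m/K
ΔT = 2.90×10⁻³ / 1.3660811×10⁻⁵ = 212.286 K, so T = 17.1 + 212.286 = 229.386 °C

T = 229.4 °C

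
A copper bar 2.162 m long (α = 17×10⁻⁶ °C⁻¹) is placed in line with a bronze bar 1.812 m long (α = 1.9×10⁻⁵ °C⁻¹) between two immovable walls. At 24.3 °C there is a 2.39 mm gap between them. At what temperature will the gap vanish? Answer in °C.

T = 57.9 °C

Gap closes when ΔL₁ + ΔL₂ = 2.39 mm = 2.39×10⁻³ m
(α₁L₁ + α₂L₂)ΔT = g
α₁L₁ + α₂L₂ = 17×10⁻⁶×2.162 + 1.9×10⁻⁵×1.812 = 7.1182×10⁻⁵ m/K
ΔT = 2.39×10⁻³ / 7.1182×10⁻⁵ = 33.576 K
T = 24.3 + 33.576 = 57.876 °C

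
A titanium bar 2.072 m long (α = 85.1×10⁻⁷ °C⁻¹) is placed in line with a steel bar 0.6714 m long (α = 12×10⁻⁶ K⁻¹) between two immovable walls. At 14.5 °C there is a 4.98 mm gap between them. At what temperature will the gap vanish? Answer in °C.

T = 208 °C

α₁L₁ = 1.763272×10⁻⁵ m/K, α₂L₂ = 8.0568×10⁻⁶ m/K → total 2.568952×10⁻⁵ m/K
ΔT = g/(α₁L₁+α₂L₂) = 4.98×10⁻³ / 2.568952×10⁻⁵ = 193.85 K
T = 14.5 + 193.85 = 208.35 °C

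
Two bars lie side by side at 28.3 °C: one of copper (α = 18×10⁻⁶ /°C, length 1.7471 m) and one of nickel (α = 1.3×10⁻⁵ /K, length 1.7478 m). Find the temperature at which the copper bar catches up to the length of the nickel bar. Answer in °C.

T = 108.5 °C

Equal length when α₁L₁ΔT − α₂L₂ΔT = L₂ − L₁ = 7.00×10⁻⁴ m
α₁L₁ = 3.14478×10⁻⁵, α₂L₂ = 2.27214×10⁻⁵ → Δ(αL) = 8.7264×10⁻⁶ m/K
ΔT = 7.00×10⁻⁴ / 8.7264×10⁻⁶ = 80.216 K, so T = 28.3 + 80.216 = 108.516 °C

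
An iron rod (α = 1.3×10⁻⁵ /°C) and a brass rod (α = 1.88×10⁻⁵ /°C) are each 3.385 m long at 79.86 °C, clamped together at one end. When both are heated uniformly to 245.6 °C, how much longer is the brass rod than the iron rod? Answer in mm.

3.25 mm

ΔT = 165.74 K
iron: ΔL = 1.3×10⁻⁵ × 3.385 m × 165.74 = 7.2934×10⁻³ m = 7.2934 mm
brass: ΔL = 1.88×10⁻⁵ × 3.385 m × 165.74 = 1.0547×10⁻² m = 10.547 mm
difference = 10.547 − 7.2934 = 3.2536 mm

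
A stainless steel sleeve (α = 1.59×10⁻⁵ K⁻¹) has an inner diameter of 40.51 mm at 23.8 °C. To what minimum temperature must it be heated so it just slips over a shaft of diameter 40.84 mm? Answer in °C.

Required Δd = 40.84 − 40.51 = 0.33 mm
Δd = αd₀ΔT ⇒ ΔT = Δd/(αd₀) = 0.33 / (1.59×10⁻⁵ × 40.51) = 512.34 K
T_min = 23.8 + 512.34 = 536.14 °C

T = 536 °C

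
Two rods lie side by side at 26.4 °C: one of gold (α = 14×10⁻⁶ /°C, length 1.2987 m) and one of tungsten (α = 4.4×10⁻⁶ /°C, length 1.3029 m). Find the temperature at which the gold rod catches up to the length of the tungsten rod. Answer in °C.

T = 363.8 °C

L₁(1 + α₁ΔT) = L₂(1 + α₂ΔT) ⇒ ΔT = (L₂ − L₁)/(α₁L₁ − α₂L₂)
L₂ − L₁ = 1.3029 − 1.2987 = 4.20×10⁻³ m
α₁L₁ − α₂L₂ = 14×10⁻⁶×1.2987 − 4.4×10⁻⁶×1.3029 = 1.244904×10⁻⁵ m/K
ΔT = 4.20×10⁻³ / 1.244904×10⁻⁵ = 337.375 K
T = 26.4 + 337.375 = 363.775 °C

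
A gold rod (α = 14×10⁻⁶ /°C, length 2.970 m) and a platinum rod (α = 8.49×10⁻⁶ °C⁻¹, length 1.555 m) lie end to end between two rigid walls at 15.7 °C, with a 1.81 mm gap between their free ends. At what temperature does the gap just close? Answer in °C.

α₁L₁ = 4.158×10⁻⁵ m/K, α₂L₂ = 1.320195×10⁻⁵ m/K → total 5.478195×10⁻⁵ m/K
ΔT = g/(α₁L₁+α₂L₂) = 1.81×10⁻³ / 5.478195×10⁻⁵ = 33.040 K
T = 15.7 + 33.040 = 48.740 °C

T = 48.7 °C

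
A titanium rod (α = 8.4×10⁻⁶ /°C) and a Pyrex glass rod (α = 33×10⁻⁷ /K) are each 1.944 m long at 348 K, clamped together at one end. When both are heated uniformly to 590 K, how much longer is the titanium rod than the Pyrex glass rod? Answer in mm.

2.40 mm

ΔT = 242 K
titanium: ΔL = 8.4×10⁻⁶ × 1.944 m × 242 = 3.9518×10⁻³ m = 3.9518 mm
Pyrex glass: ΔL = 33×10⁻⁷ × 1.944 m × 242 = 1.5525×10⁻³ m = 1.5525 mm
difference = 3.9518 − 1.5525 = 2.3993 mm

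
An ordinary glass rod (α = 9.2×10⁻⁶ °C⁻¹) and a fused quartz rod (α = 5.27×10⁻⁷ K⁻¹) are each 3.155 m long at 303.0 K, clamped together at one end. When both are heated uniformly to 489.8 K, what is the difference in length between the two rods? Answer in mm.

5.11 mm

ΔT = 186.8 K
ordinary glass: ΔL = 9.2×10⁻⁶ × 3.155 m × 186.8 = 5.4221×10⁻³ m = 5.4221 mm
fused quartz: ΔL = 5.27×10⁻⁷ × 3.155 m × 186.8 = 3.1059×10⁻⁴ m = 0.31059 mm
difference = 5.4221 − 0.31059 = 5.11151 mm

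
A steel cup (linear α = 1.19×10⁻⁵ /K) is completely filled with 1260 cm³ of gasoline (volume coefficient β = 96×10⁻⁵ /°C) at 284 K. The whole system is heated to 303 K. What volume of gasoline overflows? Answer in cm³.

22.1 cm³

The cup also expands: β_container ≈ 3α = 3.57×10⁻⁵ /K
Net overflow = V₀(β_liq − 3α_cont)ΔT
β − 3α = 9.60×10⁻⁴ − 3.57×10⁻⁵ = 9.243×10⁻⁴ /K; ΔT = 19 K
ΔV = 1260 × 9.243×10⁻⁴ × 19 = 22.1 cm³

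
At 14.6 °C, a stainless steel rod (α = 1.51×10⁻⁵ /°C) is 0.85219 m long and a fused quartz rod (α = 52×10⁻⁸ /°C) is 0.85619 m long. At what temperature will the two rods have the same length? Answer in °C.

Equal length when α₁L₁ΔT − α₂L₂ΔT = L₂ − L₁ = 4.00×10⁻³ m
α₁L₁ = 1.2868069×10⁻⁵, α₂L₂ = 4.452188×10⁻⁷ → Δ(αL) = 1.24228502×10⁻⁵ m/K
ΔT = 4.00×10⁻³ / 1.24228502×10⁻⁵ = 321.987 K, so T = 14.6 + 321.987 = 336.587 °C

T = 336.6 °C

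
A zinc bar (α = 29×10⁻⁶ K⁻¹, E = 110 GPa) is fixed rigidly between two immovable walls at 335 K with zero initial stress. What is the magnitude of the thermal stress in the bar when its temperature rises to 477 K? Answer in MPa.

σ = 453 MPa

Fully constrained: the free strain ε = αΔT is blocked, so σ = Eε = EαΔT.
|ΔT| = 142 K
σ = 110×10⁹ × 29×10⁻⁶ × 142 = 4.53×10⁸ Pa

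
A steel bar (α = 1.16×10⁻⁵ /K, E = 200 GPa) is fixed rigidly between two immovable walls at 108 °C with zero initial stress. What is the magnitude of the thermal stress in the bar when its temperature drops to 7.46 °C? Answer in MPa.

σ = 233 MPa

Fully constrained: the free strain ε = αΔT is blocked, so σ = Eε = EαΔT.
|ΔT| = 100.54 K
σ = 200×10⁹ × 1.16×10⁻⁵ × 100.54 = 2.33×10⁸ Pa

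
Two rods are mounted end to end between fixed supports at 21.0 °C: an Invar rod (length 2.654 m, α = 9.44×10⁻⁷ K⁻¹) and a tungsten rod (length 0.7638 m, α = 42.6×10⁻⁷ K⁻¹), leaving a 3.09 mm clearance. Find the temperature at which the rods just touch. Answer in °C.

T = 558 °C

α₁L₁ = 2.505376×10⁻⁶ m/K, α₂L₂ = 3.253788×10⁻⁶ m/K → total 5.759164×10⁻⁶ m/K
ΔT = g/(α₁L₁+α₂L₂) = 3.09×10⁻³ / 5.759164×10⁻⁶ = 536.54 K
T = 21.0 + 536.54 = 557.54 °C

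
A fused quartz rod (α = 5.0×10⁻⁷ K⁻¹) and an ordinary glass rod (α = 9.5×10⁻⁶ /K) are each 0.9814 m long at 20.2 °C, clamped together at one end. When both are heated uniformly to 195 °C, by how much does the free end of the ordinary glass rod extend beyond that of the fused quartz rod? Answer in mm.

ΔT = 174.8 K
fused quartz: ΔL = 5.0×10⁻⁷ × 0.9814 m × 174.8 = 8.5774×10⁻⁵ m = 0.085774 mm
ordinary glass: ΔL = 9.5×10⁻⁶ × 0.9814 m × 174.8 = 1.6297×10⁻³ m = 1.6297 mm
difference = 1.6297 − 0.085774 = 1.543926 mm

1.54 mm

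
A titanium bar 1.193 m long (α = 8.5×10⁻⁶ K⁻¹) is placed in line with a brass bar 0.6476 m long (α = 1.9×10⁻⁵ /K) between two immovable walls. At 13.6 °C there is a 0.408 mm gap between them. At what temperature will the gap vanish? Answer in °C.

α₁L₁ = 1.01405×10⁻⁵ m/K, α₂L₂ = 1.23044×10⁻⁵ m/K → total 2.24449×10⁻⁵ m/K
ΔT = g/(α₁L₁+α₂L₂) = 4.08×10⁻⁴ / 2.24449×10⁻⁵ = 18.178 K
T = 13.6 + 18.178 = 31.778 °C

T = 31.8 °C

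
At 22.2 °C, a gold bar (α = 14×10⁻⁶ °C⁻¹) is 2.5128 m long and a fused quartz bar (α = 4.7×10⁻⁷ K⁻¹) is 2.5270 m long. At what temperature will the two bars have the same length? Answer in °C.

Equal length when α₁L₁ΔT − α₂L₂ΔT = L₂ − L₁ = 1.42×10⁻² m
α₁L₁ = 3.51792×10⁻⁵, α₂L₂ = 1.18769×10⁻⁶ → Δ(αL) = 3.399151×10⁻⁵ m/K
ΔT = 1.42×10⁻² / 3.399151×10⁻⁵ = 417.751 K, so T = 22.2 + 417.751 = 439.951 °C

T = 440.0 °C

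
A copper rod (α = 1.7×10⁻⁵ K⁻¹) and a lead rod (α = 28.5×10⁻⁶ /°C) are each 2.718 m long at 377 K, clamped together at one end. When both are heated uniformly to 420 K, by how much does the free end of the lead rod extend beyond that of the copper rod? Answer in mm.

1.34 mm

ΔT = 43 K
copper: ΔL = 1.7×10⁻⁵ × 2.718 m × 43 = 1.9869×10⁻³ m = 1.9869 mm
lead: ΔL = 28.5×10⁻⁶ × 2.718 m × 43 = 3.3309×10⁻³ m = 3.3309 mm
difference = 3.3309 − 1.9869 = 1.3440 mm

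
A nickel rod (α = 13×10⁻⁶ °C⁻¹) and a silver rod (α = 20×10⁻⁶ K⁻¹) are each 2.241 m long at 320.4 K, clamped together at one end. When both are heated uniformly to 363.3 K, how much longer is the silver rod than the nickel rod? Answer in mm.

ΔT = 42.9 K
nickel: ΔL = 13×10⁻⁶ × 2.241 m × 42.9 = 1.2498×10⁻³ m = 1.2498 mm
silver: ΔL = 20×10⁻⁶ × 2.241 m × 42.9 = 1.9228×10⁻³ m = 1.9228 mm
difference = 1.9228 − 1.2498 = 0.6730 mm

0.673 mm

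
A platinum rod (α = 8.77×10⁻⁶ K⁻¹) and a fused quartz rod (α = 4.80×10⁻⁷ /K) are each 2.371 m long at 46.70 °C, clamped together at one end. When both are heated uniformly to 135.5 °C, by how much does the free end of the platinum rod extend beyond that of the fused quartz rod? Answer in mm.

ΔT = 88.80 K
platinum: ΔL = 8.77×10⁻⁶ × 2.371 m × 88.80 = 1.8465×10⁻³ m = 1.8465 mm
fused quartz: ΔL = 4.80×10⁻⁷ × 2.371 m × 88.80 = 1.0106×10⁻⁴ m = 0.10106 mm
difference = 1.8465 − 0.10106 = 1.74544 mm

1.75 mm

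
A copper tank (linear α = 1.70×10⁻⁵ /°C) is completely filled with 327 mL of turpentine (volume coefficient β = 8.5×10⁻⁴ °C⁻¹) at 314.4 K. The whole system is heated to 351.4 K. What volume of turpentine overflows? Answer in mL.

9.67 mL

The tank also expands: β_container ≈ 3α = 5.1×10⁻⁵ /K
Net overflow = V₀(β_liq − 3α_cont)ΔT
β − 3α = 8.50×10⁻⁴ − 5.1×10⁻⁵ = 7.99×10⁻⁴ /K; ΔT = 37.0 K
ΔV = 327 × 7.99×10⁻⁴ × 37.0 = 9.67 mL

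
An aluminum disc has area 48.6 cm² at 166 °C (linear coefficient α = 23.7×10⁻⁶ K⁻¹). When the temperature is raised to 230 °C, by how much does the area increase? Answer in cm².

ΔA = 0.147 cm²

Area coefficient ≈ 2α; |ΔT| = 64 K
ΔA = 2αA₀ΔT = 2(23.7×10⁻⁶)(48.6)(64) = 0.147 cm²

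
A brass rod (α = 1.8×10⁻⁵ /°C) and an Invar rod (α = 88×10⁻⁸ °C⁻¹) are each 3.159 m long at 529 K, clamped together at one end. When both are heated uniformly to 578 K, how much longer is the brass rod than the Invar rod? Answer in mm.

2.65 mm

ΔT = 49 K
brass: ΔL = 1.8×10⁻⁵ × 3.159 m × 49 = 2.7862×10⁻³ m = 2.7862 mm
Invar: ΔL = 88×10⁻⁸ × 3.159 m × 49 = 1.3622×10⁻⁴ m = 0.13622 mm
difference = 2.7862 − 0.13622 = 2.64998 mm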